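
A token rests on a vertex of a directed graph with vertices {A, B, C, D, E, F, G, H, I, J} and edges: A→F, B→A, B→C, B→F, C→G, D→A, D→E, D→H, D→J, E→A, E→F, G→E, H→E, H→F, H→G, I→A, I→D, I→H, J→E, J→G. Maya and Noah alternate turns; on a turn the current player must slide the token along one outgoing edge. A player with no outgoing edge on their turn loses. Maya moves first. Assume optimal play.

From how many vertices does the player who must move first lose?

Label each position W (a win for the player to move) or L (a loss). A position with no legal move is L; any other position is W exactly when some move reaches an L, and L when every move reaches a W.
Every edge goes from a vertex to one that appears earlier in the order F, A, E, G, J, H, D, C, B, I, so processing vertices in that order labels each vertex after all of its successors.
F: no outgoing edge → L
A: →F(L), so W
E: →F(L), so W
G: →E(W) only, which is W, so L
J: →G(L), so W
H: →G(L), so W
D: →H(W), J(W), E(W), A(W) — all W, so L
C: →G(L), so W
B: →F(L), so W
I: →D(L), so W
The L vertices are D, F, G; that is 3 in all.

3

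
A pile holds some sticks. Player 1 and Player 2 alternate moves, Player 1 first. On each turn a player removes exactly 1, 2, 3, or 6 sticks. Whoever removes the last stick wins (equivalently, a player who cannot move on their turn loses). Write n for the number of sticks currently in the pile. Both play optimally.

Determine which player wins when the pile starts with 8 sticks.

Work bottom-up. With no move the player to move loses. Otherwise the position is W if at least one move leads to an L position for the opponent, and L if every move leads to a W.
n=0: no move → L
n=1: can move to 0, which is L ⇒ W
n=2: can move to 0, which is L ⇒ W
n=3: can move to 0, which is L ⇒ W
n=4: moves to 3(W), 2(W), 1(W); every one is W ⇒ L
n=5: can move to 4, which is L ⇒ W
n=6: can move to 4, which is L ⇒ W
n=7: can move to 4, which is L ⇒ W
n=8: moves to 7(W), 6(W), 5(W), 2(W); every one is W ⇒ L
The starting position 8 is L: whatever Player 1 does, the opponent receives a W position.

Player 2 wins.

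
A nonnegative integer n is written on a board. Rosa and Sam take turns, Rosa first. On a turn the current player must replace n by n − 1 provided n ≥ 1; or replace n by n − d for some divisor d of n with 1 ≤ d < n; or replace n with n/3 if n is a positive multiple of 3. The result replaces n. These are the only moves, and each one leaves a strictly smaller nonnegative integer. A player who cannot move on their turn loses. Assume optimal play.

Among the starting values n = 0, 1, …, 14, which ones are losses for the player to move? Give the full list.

Classify positions by backward induction: terminal positions (no move available) are L. From any other position, the mover wins iff some move reaches an L.
n=0: no move → L
n=1: reaches L-position 0 → W
n=2: only reaches 1(W), which is W → L
n=3: reaches L-position 2 → W
n=4: reaches L-position 2 → W
n=5: only reaches 4(W), which is W → L
n=6: reaches L-position 2 → W
n=7: only reaches 6(W), which is W → L
n=8: reaches L-position 7 → W
n=9: only reaches 3(W), 6(W), 8(W), all W → L
n=10: reaches L-position 5 → W
n=11: only reaches 10(W), which is W → L
n=12: reaches L-position 9 → W
n=13: only reaches 12(W), which is W → L
n=14: reaches L-position 7 → W
Reading off the rows marked L gives the requested list; there are 7 such values of n.

0, 2, 5, 7, 9, 11, 13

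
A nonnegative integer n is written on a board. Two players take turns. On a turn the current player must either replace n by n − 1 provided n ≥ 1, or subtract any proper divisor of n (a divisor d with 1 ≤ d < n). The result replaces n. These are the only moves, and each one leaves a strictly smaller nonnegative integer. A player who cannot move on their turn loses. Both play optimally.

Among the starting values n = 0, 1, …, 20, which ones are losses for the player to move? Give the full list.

0, 2, 5, 7, 9, 11, 13, 15, 17, 19

Build the W/L table. Terminal = L. A non-terminal position is W if it has a move to some L; otherwise it is L.
n=0: no move → L
n=1: W (go to 0, an L position)
n=2: L (sole option 1(W) is W)
n=3: W (go to 2, an L position)
n=4: W (go to 2, an L position)
n=5: L (sole option 4(W) is W)
n=6: W (go to 5, an L position)
n=7: L (sole option 6(W) is W)
n=8: W (go to 7, an L position)
n=9: L (options 6(W), 8(W) are all W)
n=10: W (go to 5, an L position)
n=11: L (sole option 10(W) is W)
n=12: W (go to 9, an L position)
n=13: L (sole option 12(W) is W)
n=14: W (go to 7, an L position)
n=15: L (options 10(W), 12(W), 14(W) are all W)
n=16: W (go to 15, an L position)
n=17: L (sole option 16(W) is W)
n=18: W (go to 9, an L position)
n=19: L (sole option 18(W) is W)
n=20: W (go to 15, an L position)
Reading off the rows marked L gives the requested list; there are 10 such values of n.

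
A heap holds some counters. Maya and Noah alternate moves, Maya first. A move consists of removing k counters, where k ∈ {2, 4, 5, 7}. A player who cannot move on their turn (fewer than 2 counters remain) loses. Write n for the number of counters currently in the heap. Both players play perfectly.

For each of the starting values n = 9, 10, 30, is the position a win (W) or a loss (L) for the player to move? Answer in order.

9: L, 10: L, 30: W

Positions with no move are L. A position that does have a move is losing for the player to move precisely when every available move leads to a winning position for the opponent. Fill in the labels:
n=0: no move → L
n=1: no move → L
n=2: W (go to 0, an L position)
n=3: W (go to 1, an L position)
n=4: W (go to 0, an L position)
n=5: W (go to 1, an L position)
n=6: W (go to 1, an L position)
n=7: W (go to 0, an L position)
n=8: W (go to 1, an L position)
n=9: L (options 7(W), 5(W), 4(W), 2(W) are all W)
n=10: L (options 8(W), 6(W), 5(W), 3(W) are all W)
n=11: W (go to 9, an L position)
n=12: W (go to 10, an L position)
n=13: W (go to 9, an L position)
n=14: W (go to 10, an L position)
n=15: W (go to 10, an L position)
n=16: W (go to 9, an L position)
n=17: W (go to 10, an L position)
n=18: L (options 16(W), 14(W), 13(W), 11(W) are all W)
n=19: L (options 17(W), 15(W), 14(W), 12(W) are all W)
n=20: W (go to 18, an L position)
n=21: W (go to 19, an L position)
n=22: W (go to 18, an L position)
n=23: W (go to 19, an L position)
n=24: W (go to 19, an L position)
n=25: W (go to 18, an L position)
n=26: W (go to 19, an L position)
n=27: L (options 25(W), 23(W), 22(W), 20(W) are all W)
n=28: L (options 26(W), 24(W), 23(W), 21(W) are all W)
n=29: W (go to 27, an L position)
n=30: W (go to 28, an L position)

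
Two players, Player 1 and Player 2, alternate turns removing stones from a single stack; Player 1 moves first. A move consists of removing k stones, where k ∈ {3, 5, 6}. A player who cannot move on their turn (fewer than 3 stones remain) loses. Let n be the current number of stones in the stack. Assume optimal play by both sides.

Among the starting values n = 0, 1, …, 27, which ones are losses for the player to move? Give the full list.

0, 1, 2, 9, 10, 11, 18, 19, 20, 27

Positions with no move are L. A position that does have a move is losing for the player to move precisely when every available move leads to a winning position for the opponent. Fill in the labels:
n=0: no move → L
n=1: no move → L
n=2: no move → L
n=3: reaches L-position 0 → W
n=4: reaches L-position 1 → W
n=5: reaches L-position 2 → W
n=6: reaches L-position 1 → W
n=7: reaches L-position 2 → W
n=8: reaches L-position 2 → W
n=9: only reaches 6(W), 4(W), 3(W), all W → L
n=10: only reaches 7(W), 5(W), 4(W), all W → L
n=11: only reaches 8(W), 6(W), 5(W), all W → L
n=12: reaches L-position 9 → W
n=13: reaches L-position 10 → W
n=14: reaches L-position 11 → W
n=15: reaches L-position 10 → W
n=16: reaches L-position 11 → W
n=17: reaches L-position 11 → W
n=18: only reaches 15(W), 13(W), 12(W), all W → L
n=19: only reaches 16(W), 14(W), 13(W), all W → L
n=20: only reaches 17(W), 15(W), 14(W), all W → L
n=21: reaches L-position 18 → W
n=22: reaches L-position 19 → W
n=23: reaches L-position 20 → W
n=24: reaches L-position 19 → W
n=25: reaches L-position 20 → W
n=26: reaches L-position 20 → W
n=27: only reaches 24(W), 22(W), 21(W), all W → L
Reading off the rows marked L gives the requested list; there are 10 such values of n.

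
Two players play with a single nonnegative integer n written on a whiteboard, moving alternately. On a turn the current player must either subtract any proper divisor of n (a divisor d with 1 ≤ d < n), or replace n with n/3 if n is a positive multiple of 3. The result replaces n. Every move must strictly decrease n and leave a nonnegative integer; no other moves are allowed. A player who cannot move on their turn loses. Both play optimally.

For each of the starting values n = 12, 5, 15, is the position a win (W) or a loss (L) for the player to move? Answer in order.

12: W, 5: W, 15: L

Compute win/loss labels from the base case upward. A position with no move is L. Any other position is W if it can reach an L in one move, else L.
n=0: no move → L
n=1: no move → L
n=2: can move to 1, which is L ⇒ W
n=3: can move to 1, which is L ⇒ W
n=4: moves to 2(W), 3(W); every one is W ⇒ L
n=5: can move to 4, which is L ⇒ W
n=6: can move to 4, which is L ⇒ W
n=7: the only move is to 6(W), a W ⇒ L
n=8: can move to 4, which is L ⇒ W
n=9: moves to 3(W), 6(W), 8(W); every one is W ⇒ L
n=10: can move to 9, which is L ⇒ W
n=11: the only move is to 10(W), a W ⇒ L
n=12: can move to 4, which is L ⇒ W
n=13: the only move is to 12(W), a W ⇒ L
n=14: can move to 7, which is L ⇒ W
n=15: moves to 5(W), 10(W), 12(W), 14(W); every one is W ⇒ L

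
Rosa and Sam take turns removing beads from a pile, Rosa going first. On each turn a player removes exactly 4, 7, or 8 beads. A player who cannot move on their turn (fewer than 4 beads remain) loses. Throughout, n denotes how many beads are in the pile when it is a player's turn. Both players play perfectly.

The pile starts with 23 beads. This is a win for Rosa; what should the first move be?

Build the W/L table. Terminal = L. A non-terminal position is W if it has a move to some L; otherwise it is L.
n=0: no move → L
n=1: no move → L
n=2: no move → L
n=3: no move → L
n=4: →0(L), so W
n=5: →1(L), so W
n=6: →2(L), so W
n=7: →3(L), so W
n=8: →1(L), so W
n=9: →2(L), so W
n=10: →3(L), so W
n=11: →3(L), so W
n=12: →8(W), 5(W), 4(W) — all W, so L
n=13: →9(W), 6(W), 5(W) — all W, so L
n=14: →10(W), 7(W), 6(W) — all W, so L
n=15: →11(W), 8(W), 7(W) — all W, so L
n=16: →12(L), so W
n=17: →13(L), so W
n=18: →14(L), so W
n=19: →15(L), so W
n=20: →13(L), so W
n=21: →14(L), so W
n=22: →15(L), so W
n=23: →15(L), so W
From 23, the L positions reachable in one move are: 15.

Remove 8, leaving 15.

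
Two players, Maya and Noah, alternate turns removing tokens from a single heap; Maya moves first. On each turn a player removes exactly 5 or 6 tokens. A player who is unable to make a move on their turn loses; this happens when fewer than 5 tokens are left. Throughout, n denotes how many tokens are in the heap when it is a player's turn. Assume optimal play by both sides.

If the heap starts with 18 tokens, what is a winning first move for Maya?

Build the W/L table. Terminal = L. A non-terminal position is W if it has a move to some L; otherwise it is L.
n=0: no move → L
n=1: no move → L
n=2: no move → L
n=3: no move → L
n=4: no move → L
n=5: W (go to 0, an L position)
n=6: W (go to 1, an L position)
n=7: W (go to 2, an L position)
n=8: W (go to 3, an L position)
n=9: W (go to 4, an L position)
n=10: W (go to 4, an L position)
n=11: L (options 6(W), 5(W) are all W)
n=12: L (options 7(W), 6(W) are all W)
n=13: L (options 8(W), 7(W) are all W)
n=14: L (options 9(W), 8(W) are all W)
n=15: L (options 10(W), 9(W) are all W)
n=16: W (go to 11, an L position)
n=17: W (go to 12, an L position)
n=18: W (go to 13, an L position)
From 18, the L positions reachable in one move are: 13, 12. Any move reaching one of these is winning.

Remove 5, leaving 13.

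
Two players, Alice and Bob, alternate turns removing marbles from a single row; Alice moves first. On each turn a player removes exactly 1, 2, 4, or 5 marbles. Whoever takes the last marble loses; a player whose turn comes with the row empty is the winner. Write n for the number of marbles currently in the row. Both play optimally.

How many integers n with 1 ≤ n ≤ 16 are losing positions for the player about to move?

6

Label each position W (a win for the player to move) or L (a loss). A position with no legal move is W; any other position is W exactly when some move reaches an L, and L when every move reaches a W.
n=0: no move; the opponent has just taken the last marble and therefore loses → W
n=1: the only move is to 0(W), a W ⇒ L
n=2: can move to 1, which is L ⇒ W
n=3: can move to 1, which is L ⇒ W
n=4: moves to 3(W), 2(W), 0(W); every one is W ⇒ L
n=5: can move to 4, which is L ⇒ W
n=6: can move to 4, which is L ⇒ W
n=7: moves to 6(W), 5(W), 3(W), 2(W); every one is W ⇒ L
n=8: can move to 7, which is L ⇒ W
n=9: can move to 7, which is L ⇒ W
n=10: moves to 9(W), 8(W), 6(W), 5(W); every one is W ⇒ L
n=11: can move to 10, which is L ⇒ W
n=12: can move to 10, which is L ⇒ W
n=13: moves to 12(W), 11(W), 9(W), 8(W); every one is W ⇒ L
n=14: can move to 13, which is L ⇒ W
n=15: can move to 13, which is L ⇒ W
n=16: moves to 15(W), 14(W), 12(W), 11(W); every one is W ⇒ L
L entries with 1 ≤ n ≤ 16 (the range starts at n=1): n = 1, 4, 7, 10, 13, 16; that makes 6.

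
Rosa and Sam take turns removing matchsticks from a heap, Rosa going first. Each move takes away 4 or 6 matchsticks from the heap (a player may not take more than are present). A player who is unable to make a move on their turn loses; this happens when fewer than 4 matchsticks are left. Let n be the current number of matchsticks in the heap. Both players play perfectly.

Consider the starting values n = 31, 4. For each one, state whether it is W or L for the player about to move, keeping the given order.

31: L, 4: W

Classify positions by backward induction: terminal positions (no move available) are L. From any other position, the mover wins iff some move reaches an L.
n=0: no move → L
n=1: no move → L
n=2: no move → L
n=3: no move → L
n=4: →0(L), so W
n=5: →1(L), so W
n=6: →2(L), so W
n=7: →3(L), so W
n=8: →2(L), so W
n=9: →3(L), so W
n=10: →6(W), 4(W) — all W, so L
n=11: →7(W), 5(W) — all W, so L
n=12: →8(W), 6(W) — all W, so L
n=13: →9(W), 7(W) — all W, so L
n=14: →10(L), so W
n=15: →11(L), so W
n=16: →12(L), so W
n=17: →13(L), so W
n=18: →12(L), so W
n=19: →13(L), so W
n=20: →16(W), 14(W) — all W, so L
n=21: →17(W), 15(W) — all W, so L
n=22: →18(W), 16(W) — all W, so L
n=23: →19(W), 17(W) — all W, so L
n=24: →20(L), so W
n=25: →21(L), so W
n=26: →22(L), so W
n=27: →23(L), so W
n=28: →22(L), so W
n=29: →23(L), so W
n=30: →26(W), 24(W) — all W, so L
n=31: →27(W), 25(W) — all W, so L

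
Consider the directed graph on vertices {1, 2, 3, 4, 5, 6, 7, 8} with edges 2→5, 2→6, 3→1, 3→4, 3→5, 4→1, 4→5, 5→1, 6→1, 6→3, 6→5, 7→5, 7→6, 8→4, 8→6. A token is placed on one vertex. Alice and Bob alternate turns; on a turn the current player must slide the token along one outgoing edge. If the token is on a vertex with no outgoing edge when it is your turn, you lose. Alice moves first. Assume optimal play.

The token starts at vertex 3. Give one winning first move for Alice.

Move to 1.

Compute win/loss labels from the base case upward. A position with no move is L. Any other position is W if it can reach an L in one move, else L.
Every edge goes from a vertex to one that appears earlier in the order 1, 5, 4, 3, 6, 8, 2, 7, so processing vertices in that order labels each vertex after all of its successors.
1: no outgoing edge → L
5: reaches L-position 1 → W
4: reaches L-position 1 → W
3: reaches L-position 1 → W
6: reaches L-position 1 → W
8: only reaches 6(W), 4(W), all W → L
2: only reaches 6(W), 5(W), all W → L
7: only reaches 6(W), 5(W), all W → L
From 3, the L positions reachable in one move are: 1.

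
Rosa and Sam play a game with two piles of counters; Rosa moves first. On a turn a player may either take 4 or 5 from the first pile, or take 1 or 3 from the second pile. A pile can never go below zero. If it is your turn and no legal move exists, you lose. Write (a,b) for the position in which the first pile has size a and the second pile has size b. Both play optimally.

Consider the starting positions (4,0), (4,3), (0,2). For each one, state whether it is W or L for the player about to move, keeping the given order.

Compute win/loss labels from the base case upward. A position with no move is L. Any other position is W if it can reach an L in one move, else L.
No move ever increases a pile, so every position that can arise here has a ≤ 4 and b ≤ 3; it is enough to label the cells with 0 ≤ a ≤ 4 and 0 ≤ b ≤ 3.
Every move lowers a or b (never raises either), so fill the grid row by row in increasing a, and left to right within a row: each cell's successors are then already labelled.
      b=0  b=1  b=2  b=3
a=0:    L    W    L    W
a=1:    L    W    L    W
a=2:    L    W    L    W
a=3:    L    W    L    W
a=4:    W    L    W    L
Cells with no legal move (terminal, hence L): (0,0), (1,0), (2,0), (3,0).
The remaining L cells, each justified by listing all of its moves:
(0,2): only reaches (0,1)(W), which is W → L
(1,2): only reaches (1,1)(W), which is W → L
(2,2): only reaches (2,1)(W), which is W → L
(3,2): only reaches (3,1)(W), which is W → L
(4,1): only reaches (0,1)(W), (4,0)(W), all W → L
(4,3): only reaches (0,3)(W), (4,2)(W), (4,0)(W), all W → L
Every other cell has at least one move into one of the L cells above, so it is W.
(4,0): the move to (0,0) reaches an L cell, so W
(4,3): one of the L cells justified above, so L
(0,2): one of the L cells justified above, so L

(4,0): W, (4,3): L, (0,2): L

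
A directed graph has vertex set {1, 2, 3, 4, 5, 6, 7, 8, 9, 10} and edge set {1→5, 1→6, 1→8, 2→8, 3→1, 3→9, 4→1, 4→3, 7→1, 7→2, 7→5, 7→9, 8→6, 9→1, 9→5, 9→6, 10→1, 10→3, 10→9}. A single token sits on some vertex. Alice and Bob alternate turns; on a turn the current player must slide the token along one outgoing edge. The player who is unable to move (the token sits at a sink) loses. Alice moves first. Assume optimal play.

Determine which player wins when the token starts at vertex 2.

Work bottom-up. With no move the player to move loses. Otherwise the position is W if at least one move leads to an L position for the opponent, and L if every move leads to a W.
Every edge goes from a vertex to one that appears earlier in the order 6, 5, 8, 1, 2, 9, 3, 10, 4, 7, so processing vertices in that order labels each vertex after all of its successors.
6: no outgoing edge → L
5: no outgoing edge → L
8: →6(L), so W
1: →5(L), so W
2: →8(W) only, which is W, so L
9: →5(L), so W
3: →9(W), 1(W) — all W, so L
10: →3(L), so W
4: →3(L), so W
7: →2(L), so W
The starting position 2 is L: whatever Alice does, the opponent receives a W position.

Bob wins.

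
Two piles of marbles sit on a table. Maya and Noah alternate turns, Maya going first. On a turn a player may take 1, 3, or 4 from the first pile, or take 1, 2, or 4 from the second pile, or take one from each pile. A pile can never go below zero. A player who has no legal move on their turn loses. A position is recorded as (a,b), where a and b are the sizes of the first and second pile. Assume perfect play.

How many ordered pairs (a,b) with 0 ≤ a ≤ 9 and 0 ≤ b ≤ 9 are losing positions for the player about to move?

Classify positions by backward induction: terminal positions (no move available) are L. From any other position, the mover wins iff some move reaches an L.
Every move lowers a or b (never raises either), so fill the grid row by row in increasing a, and left to right within a row: each cell's successors are then already labelled.
      b=0  b=1  b=2  b=3  b=4  b=5  b=6  b=7  b=8  b=9
a=0:    L    W    W    L    W    W    L    W    W    L
a=1:    W    W    L    W    W    L    W    W    L    W
a=2:    L    W    W    W    W    W    W    L    W    W
a=3:    W    W    L    W    W    L    W    W    W    W
a=4:    W    L    W    W    L    W    W    L    W    W
a=5:    W    W    W    L    W    W    L    W    W    L
a=6:    W    L    W    W    W    W    W    W    L    W
a=7:    L    W    W    L    W    W    L    W    W    W
a=8:    W    W    L    W    W    L    W    W    L    W
a=9:    L    W    W    W    W    W    W    L    W    W
Cells with no legal move (terminal, hence L): (0,0).
The remaining L cells, each justified by listing all of its moves:
(0,3): moves to (0,2)(W), (0,1)(W); every one is W ⇒ L
(0,6): moves to (0,5)(W), (0,4)(W), (0,2)(W); every one is W ⇒ L
(0,9): moves to (0,8)(W), (0,7)(W), (0,5)(W); every one is W ⇒ L
(1,2): moves to (0,2)(W), (1,1)(W), (1,0)(W), (0,1)(W); every one is W ⇒ L
(1,5): moves to (0,5)(W), (1,4)(W), (1,3)(W), (1,1)(W), (0,4)(W); every one is W ⇒ L
(1,8): moves to (0,8)(W), (1,7)(W), (1,6)(W), (1,4)(W), (0,7)(W); every one is W ⇒ L
(2,0): the only move is to (1,0)(W), a W ⇒ L
(2,7): moves to (1,7)(W), (2,6)(W), (2,5)(W), (2,3)(W), (1,6)(W); every one is W ⇒ L
(3,2): moves to (2,2)(W), (0,2)(W), (3,1)(W), (3,0)(W), (2,1)(W); every one is W ⇒ L
(3,5): moves to (2,5)(W), (0,5)(W), (3,4)(W), (3,3)(W), (3,1)(W), (2,4)(W); every one is W ⇒ L
(4,1): moves to (3,1)(W), (1,1)(W), (0,1)(W), (4,0)(W), (3,0)(W); every one is W ⇒ L
(4,4): moves to (3,4)(W), (1,4)(W), (0,4)(W), (4,3)(W), (4,2)(W), (4,0)(W), (3,3)(W); every one is W ⇒ L
(4,7): moves to (3,7)(W), (1,7)(W), (0,7)(W), (4,6)(W), (4,5)(W), (4,3)(W), (3,6)(W); every one is W ⇒ L
(5,3): moves to (4,3)(W), (2,3)(W), (1,3)(W), (5,2)(W), (5,1)(W), (4,2)(W); every one is W ⇒ L
(5,6): moves to (4,6)(W), (2,6)(W), (1,6)(W), (5,5)(W), (5,4)(W), (5,2)(W), (4,5)(W); every one is W ⇒ L
(5,9): moves to (4,9)(W), (2,9)(W), (1,9)(W), (5,8)(W), (5,7)(W), (5,5)(W), (4,8)(W); every one is W ⇒ L
(6,1): moves to (5,1)(W), (3,1)(W), (2,1)(W), (6,0)(W), (5,0)(W); every one is W ⇒ L
(6,8): moves to (5,8)(W), (3,8)(W), (2,8)(W), (6,7)(W), (6,6)(W), (6,4)(W), (5,7)(W); every one is W ⇒ L
(7,0): moves to (6,0)(W), (4,0)(W), (3,0)(W); every one is W ⇒ L
(7,3): moves to (6,3)(W), (4,3)(W), (3,3)(W), (7,2)(W), (7,1)(W), (6,2)(W); every one is W ⇒ L
(7,6): moves to (6,6)(W), (4,6)(W), (3,6)(W), (7,5)(W), (7,4)(W), (7,2)(W), (6,5)(W); every one is W ⇒ L
(8,2): moves to (7,2)(W), (5,2)(W), (4,2)(W), (8,1)(W), (8,0)(W), (7,1)(W); every one is W ⇒ L
(8,5): moves to (7,5)(W), (5,5)(W), (4,5)(W), (8,4)(W), (8,3)(W), (8,1)(W), (7,4)(W); every one is W ⇒ L
(8,8): moves to (7,8)(W), (5,8)(W), (4,8)(W), (8,7)(W), (8,6)(W), (8,4)(W), (7,7)(W); every one is W ⇒ L
(9,0): moves to (8,0)(W), (6,0)(W), (5,0)(W); every one is W ⇒ L
(9,7): moves to (8,7)(W), (6,7)(W), (5,7)(W), (9,6)(W), (9,5)(W), (9,3)(W), (8,6)(W); every one is W ⇒ L
Every other cell has at least one move into one of the L cells above, so it is W.
L cells per row: a=0: 4, a=1: 3, a=2: 2, a=3: 2, a=4: 3, a=5: 3, a=6: 2, a=7: 3, a=8: 3, a=9: 2; total 27.

27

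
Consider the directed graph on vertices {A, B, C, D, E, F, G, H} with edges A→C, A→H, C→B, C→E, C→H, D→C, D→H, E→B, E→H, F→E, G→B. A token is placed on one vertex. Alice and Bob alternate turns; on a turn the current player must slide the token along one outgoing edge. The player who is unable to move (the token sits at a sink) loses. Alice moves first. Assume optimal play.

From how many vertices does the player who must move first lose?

3

Positions with no move are L. A position that does have a move is losing for the player to move precisely when every available move leads to a winning position for the opponent. Fill in the labels:
Every edge goes from a vertex to one that appears earlier in the order H, B, E, G, F, C, A, D, so processing vertices in that order labels each vertex after all of its successors.
H: no outgoing edge → L
B: no outgoing edge → L
E: →B(L), so W
G: →B(L), so W
F: →E(W) only, which is W, so L
C: →B(L), so W
A: →H(L), so W
D: →H(L), so W
The L vertices are B, F, H; that is 3 in all.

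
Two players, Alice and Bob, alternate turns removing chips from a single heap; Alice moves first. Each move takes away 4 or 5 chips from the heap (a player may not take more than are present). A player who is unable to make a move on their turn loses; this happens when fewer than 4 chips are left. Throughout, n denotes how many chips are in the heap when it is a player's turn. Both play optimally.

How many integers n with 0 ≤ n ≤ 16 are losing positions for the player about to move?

Classify positions by backward induction: terminal positions (no move available) are L. From any other position, the mover wins iff some move reaches an L.
n=0: no move → L
n=1: no move → L
n=2: no move → L
n=3: no move → L
n=4: can move to 0, which is L ⇒ W
n=5: can move to 1, which is L ⇒ W
n=6: can move to 2, which is L ⇒ W
n=7: can move to 3, which is L ⇒ W
n=8: can move to 3, which is L ⇒ W
n=9: moves to 5(W), 4(W); every one is W ⇒ L
n=10: moves to 6(W), 5(W); every one is W ⇒ L
n=11: moves to 7(W), 6(W); every one is W ⇒ L
n=12: moves to 8(W), 7(W); every one is W ⇒ L
n=13: can move to 9, which is L ⇒ W
n=14: can move to 10, which is L ⇒ W
n=15: can move to 11, which is L ⇒ W
n=16: can move to 12, which is L ⇒ W
L entries with 0 ≤ n ≤ 16: n = 0, 1, 2, 3, 9, 10, 11, 12; that makes 8.

8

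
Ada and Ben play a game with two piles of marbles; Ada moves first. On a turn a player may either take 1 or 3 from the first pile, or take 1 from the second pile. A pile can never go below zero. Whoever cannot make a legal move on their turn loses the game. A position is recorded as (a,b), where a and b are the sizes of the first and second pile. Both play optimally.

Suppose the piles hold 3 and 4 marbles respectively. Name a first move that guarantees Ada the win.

Use the standard recursion: the mover loses at a terminal position; elsewhere, the mover wins exactly when some move hands the opponent an L position.
No move ever increases a pile, so every position that can arise here has a ≤ 3 and b ≤ 4; it is enough to label the cells with 0 ≤ a ≤ 3 and 0 ≤ b ≤ 4.
Every move lowers a or b (never raises either), so fill the grid row by row in increasing a, and left to right within a row: each cell's successors are then already labelled.
      b=0  b=1  b=2  b=3  b=4
a=0:    L    W    L    W    L
a=1:    W    L    W    L    W
a=2:    L    W    L    W    L
a=3:    W    L    W    L    W
Cells with no legal move (terminal, hence L): (0,0).
The remaining L cells, each justified by listing all of its moves:
(0,2): only reaches (0,1)(W), which is W → L
(0,4): only reaches (0,3)(W), which is W → L
(1,1): only reaches (0,1)(W), (1,0)(W), all W → L
(1,3): only reaches (0,3)(W), (1,2)(W), all W → L
(2,0): only reaches (1,0)(W), which is W → L
(2,2): only reaches (1,2)(W), (2,1)(W), all W → L
(2,4): only reaches (1,4)(W), (2,3)(W), all W → L
(3,1): only reaches (2,1)(W), (0,1)(W), (3,0)(W), all W → L
(3,3): only reaches (2,3)(W), (0,3)(W), (3,2)(W), all W → L
Every other cell has at least one move into one of the L cells above, so it is W.
From (3,4), the L positions reachable in one move are: (2,4), (0,4), (3,3). Any move reaching one of these is winning.

Move to (2,4).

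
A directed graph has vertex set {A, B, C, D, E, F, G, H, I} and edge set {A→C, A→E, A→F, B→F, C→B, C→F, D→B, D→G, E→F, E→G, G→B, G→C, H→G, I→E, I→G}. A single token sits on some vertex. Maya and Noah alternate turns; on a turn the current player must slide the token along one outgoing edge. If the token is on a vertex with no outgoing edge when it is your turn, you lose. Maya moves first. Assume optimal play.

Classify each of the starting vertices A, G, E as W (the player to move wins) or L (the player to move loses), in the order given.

A: W, G: L, E: W

Work bottom-up. With no move the player to move loses. Otherwise the position is W if at least one move leads to an L position for the opponent, and L if every move leads to a W.
Every edge goes from a vertex to one that appears earlier in the order F, B, C, G, E, D, H, I, A, so processing vertices in that order labels each vertex after all of its successors.
F: no outgoing edge → L
B: can move to F, which is L ⇒ W
C: can move to F, which is L ⇒ W
G: moves to C(W), B(W); every one is W ⇒ L
E: can move to G, which is L ⇒ W
D: can move to G, which is L ⇒ W
H: can move to G, which is L ⇒ W
I: can move to G, which is L ⇒ W
A: can move to F, which is L ⇒ W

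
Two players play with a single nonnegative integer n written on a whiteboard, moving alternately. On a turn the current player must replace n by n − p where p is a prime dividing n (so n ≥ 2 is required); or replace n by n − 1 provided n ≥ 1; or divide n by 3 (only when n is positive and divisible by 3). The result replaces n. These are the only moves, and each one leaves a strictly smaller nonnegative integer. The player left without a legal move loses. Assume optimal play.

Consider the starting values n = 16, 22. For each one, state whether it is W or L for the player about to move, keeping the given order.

Classify positions by backward induction: terminal positions (no move available) are L. From any other position, the mover wins iff some move reaches an L.
n=0: no move → L
n=1: W (go to 0, an L position)
n=2: W (go to 0, an L position)
n=3: W (go to 0, an L position)
n=4: L (options 2(W), 3(W) are all W)
n=5: W (go to 0, an L position)
n=6: W (go to 4, an L position)
n=7: W (go to 0, an L position)
n=8: L (options 6(W), 7(W) are all W)
n=9: W (go to 8, an L position)
n=10: W (go to 8, an L position)
n=11: W (go to 0, an L position)
n=12: W (go to 4, an L position)
n=13: W (go to 0, an L position)
n=14: L (options 7(W), 12(W), 13(W) are all W)
n=15: W (go to 14, an L position)
n=16: W (go to 14, an L position)
n=17: W (go to 0, an L position)
n=18: L (options 6(W), 15(W), 16(W), 17(W) are all W)
n=19: W (go to 0, an L position)
n=20: W (go to 18, an L position)
n=21: W (go to 14, an L position)
n=22: L (options 11(W), 20(W), 21(W) are all W)

16: W, 22: L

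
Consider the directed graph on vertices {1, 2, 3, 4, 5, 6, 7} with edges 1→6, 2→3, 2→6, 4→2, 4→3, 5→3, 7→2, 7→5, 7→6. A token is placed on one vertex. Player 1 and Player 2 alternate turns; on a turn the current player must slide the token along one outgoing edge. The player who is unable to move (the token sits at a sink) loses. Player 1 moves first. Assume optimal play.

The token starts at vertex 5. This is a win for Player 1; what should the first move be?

Use the standard recursion: the mover loses at a terminal position; elsewhere, the mover wins exactly when some move hands the opponent an L position.
Every edge goes from a vertex to one that appears earlier in the order 3, 6, 2, 5, 4, 7, 1, so processing vertices in that order labels each vertex after all of its successors.
3: no outgoing edge → L
6: no outgoing edge → L
2: can move to 6, which is L ⇒ W
5: can move to 3, which is L ⇒ W
4: can move to 3, which is L ⇒ W
7: can move to 6, which is L ⇒ W
1: can move to 6, which is L ⇒ W
From 5, the L positions reachable in one move are: 3.

Move to 3.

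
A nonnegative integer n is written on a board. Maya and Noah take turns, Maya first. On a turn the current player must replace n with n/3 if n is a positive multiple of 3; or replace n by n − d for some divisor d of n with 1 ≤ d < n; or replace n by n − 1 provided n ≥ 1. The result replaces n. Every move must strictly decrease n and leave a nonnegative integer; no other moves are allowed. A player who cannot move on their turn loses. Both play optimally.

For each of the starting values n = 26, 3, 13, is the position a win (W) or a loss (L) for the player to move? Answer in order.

Classify positions by backward induction: terminal positions (no move available) are L. From any other position, the mover wins iff some move reaches an L.
n=0: no move → L
n=1: can move to 0, which is L ⇒ W
n=2: the only move is to 1(W), a W ⇒ L
n=3: can move to 2, which is L ⇒ W
n=4: can move to 2, which is L ⇒ W
n=5: the only move is to 4(W), a W ⇒ L
n=6: can move to 2, which is L ⇒ W
n=7: the only move is to 6(W), a W ⇒ L
n=8: can move to 7, which is L ⇒ W
n=9: moves to 3(W), 6(W), 8(W); every one is W ⇒ L
n=10: can move to 5, which is L ⇒ W
n=11: the only move is to 10(W), a W ⇒ L
n=12: can move to 9, which is L ⇒ W
n=13: the only move is to 12(W), a W ⇒ L
n=14: can move to 7, which is L ⇒ W
n=15: can move to 5, which is L ⇒ W
n=16: moves to 8(W), 12(W), 14(W), 15(W); every one is W ⇒ L
n=17: can move to 16, which is L ⇒ W
n=18: can move to 9, which is L ⇒ W
n=19: the only move is to 18(W), a W ⇒ L
n=20: can move to 16, which is L ⇒ W
n=21: can move to 7, which is L ⇒ W
n=22: can move to 11, which is L ⇒ W
n=23: the only move is to 22(W), a W ⇒ L
n=24: can move to 16, which is L ⇒ W
n=25: moves to 20(W), 24(W); every one is W ⇒ L
n=26: can move to 13, which is L ⇒ W

26: W, 3: W, 13: L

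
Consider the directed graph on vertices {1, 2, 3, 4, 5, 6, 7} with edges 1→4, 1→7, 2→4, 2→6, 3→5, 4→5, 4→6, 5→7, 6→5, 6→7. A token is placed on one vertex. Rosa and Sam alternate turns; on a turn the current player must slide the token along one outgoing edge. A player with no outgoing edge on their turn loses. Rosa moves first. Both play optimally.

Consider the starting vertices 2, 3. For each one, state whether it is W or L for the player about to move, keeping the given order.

Use the standard recursion: the mover loses at a terminal position; elsewhere, the mover wins exactly when some move hands the opponent an L position.
Every edge goes from a vertex to one that appears earlier in the order 7, 5, 6, 4, 2, 1, 3, so processing vertices in that order labels each vertex after all of its successors.
7: no outgoing edge → L
5: can move to 7, which is L ⇒ W
6: can move to 7, which is L ⇒ W
4: moves to 6(W), 5(W); every one is W ⇒ L
2: can move to 4, which is L ⇒ W
1: can move to 4, which is L ⇒ W
3: the only move is to 5(W), a W ⇒ L

2: W, 3: L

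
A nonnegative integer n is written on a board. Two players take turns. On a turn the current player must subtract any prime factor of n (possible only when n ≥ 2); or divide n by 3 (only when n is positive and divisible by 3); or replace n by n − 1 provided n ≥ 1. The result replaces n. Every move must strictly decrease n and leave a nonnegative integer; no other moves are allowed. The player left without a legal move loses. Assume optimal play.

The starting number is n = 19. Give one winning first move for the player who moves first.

Move to 0.

Classify positions by backward induction: terminal positions (no move available) are L. From any other position, the mover wins iff some move reaches an L.
n=0: no move → L
n=1: reaches L-position 0 → W
n=2: reaches L-position 0 → W
n=3: reaches L-position 0 → W
n=4: only reaches 2(W), 3(W), all W → L
n=5: reaches L-position 0 → W
n=6: reaches L-position 4 → W
n=7: reaches L-position 0 → W
n=8: only reaches 6(W), 7(W), all W → L
n=9: reaches L-position 8 → W
n=10: reaches L-position 8 → W
n=11: reaches L-position 0 → W
n=12: reaches L-position 4 → W
n=13: reaches L-position 0 → W
n=14: only reaches 7(W), 12(W), 13(W), all W → L
n=15: reaches L-position 14 → W
n=16: reaches L-position 14 → W
n=17: reaches L-position 0 → W
n=18: only reaches 6(W), 15(W), 16(W), 17(W), all W → L
n=19: reaches L-position 0 → W
From 19, the L positions reachable in one move are: 0, 18. Any move reaching one of these is winning.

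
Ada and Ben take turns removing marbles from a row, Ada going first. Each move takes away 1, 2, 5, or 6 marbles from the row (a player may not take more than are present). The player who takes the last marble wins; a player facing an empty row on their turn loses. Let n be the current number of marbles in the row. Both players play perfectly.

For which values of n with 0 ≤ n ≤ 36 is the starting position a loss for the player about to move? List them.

0, 3, 7, 10, 14, 17, 21, 24, 28, 31, 35

Positions with no move are L. A position that does have a move is losing for the player to move precisely when every available move leads to a winning position for the opponent. Fill in the labels:
n=0: no move → L
n=1: W (go to 0, an L position)
n=2: W (go to 0, an L position)
n=3: L (options 2(W), 1(W) are all W)
n=4: W (go to 3, an L position)
n=5: W (go to 3, an L position)
n=6: W (go to 0, an L position)
n=7: L (options 6(W), 5(W), 2(W), 1(W) are all W)
n=8: W (go to 7, an L position)
n=9: W (go to 7, an L position)
n=10: L (options 9(W), 8(W), 5(W), 4(W) are all W)
n=11: W (go to 10, an L position)
n=12: W (go to 10, an L position)
n=13: W (go to 7, an L position)
n=14: L (options 13(W), 12(W), 9(W), 8(W) are all W)
n=15: W (go to 14, an L position)
n=16: W (go to 14, an L position)
n=17: L (options 16(W), 15(W), 12(W), 11(W) are all W)
n=18: W (go to 17, an L position)
n=19: W (go to 17, an L position)
n=20: W (go to 14, an L position)
n=21: L (options 20(W), 19(W), 16(W), 15(W) are all W)
n=22: W (go to 21, an L position)
n=23: W (go to 21, an L position)
n=24: L (options 23(W), 22(W), 19(W), 18(W) are all W)
n=25: W (go to 24, an L position)
n=26: W (go to 24, an L position)
n=27: W (go to 21, an L position)
n=28: L (options 27(W), 26(W), 23(W), 22(W) are all W)
n=29: W (go to 28, an L position)
n=30: W (go to 28, an L position)
n=31: L (options 30(W), 29(W), 26(W), 25(W) are all W)
n=32: W (go to 31, an L position)
n=33: W (go to 31, an L position)
n=34: W (go to 28, an L position)
n=35: L (options 34(W), 33(W), 30(W), 29(W) are all W)
n=36: W (go to 35, an L position)
Reading off the rows marked L gives the requested list; there are 11 such values of n.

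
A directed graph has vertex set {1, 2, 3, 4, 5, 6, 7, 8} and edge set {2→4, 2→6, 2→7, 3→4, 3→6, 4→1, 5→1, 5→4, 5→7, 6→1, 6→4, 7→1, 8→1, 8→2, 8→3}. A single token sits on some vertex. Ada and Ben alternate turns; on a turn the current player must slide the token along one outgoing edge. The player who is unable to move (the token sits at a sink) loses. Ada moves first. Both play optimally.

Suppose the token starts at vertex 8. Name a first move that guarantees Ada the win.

Use the standard recursion: the mover loses at a terminal position; elsewhere, the mover wins exactly when some move hands the opponent an L position.
Every edge goes from a vertex to one that appears earlier in the order 1, 4, 7, 6, 3, 2, 5, 8, so processing vertices in that order labels each vertex after all of its successors.
1: no outgoing edge → L
4: reaches L-position 1 → W
7: reaches L-position 1 → W
6: reaches L-position 1 → W
3: only reaches 6(W), 4(W), all W → L
2: only reaches 6(W), 7(W), 4(W), all W → L
5: reaches L-position 1 → W
8: reaches L-position 2 → W
From 8, the L positions reachable in one move are: 2, 3, 1. Any move reaching one of these is winning.

Move to 2.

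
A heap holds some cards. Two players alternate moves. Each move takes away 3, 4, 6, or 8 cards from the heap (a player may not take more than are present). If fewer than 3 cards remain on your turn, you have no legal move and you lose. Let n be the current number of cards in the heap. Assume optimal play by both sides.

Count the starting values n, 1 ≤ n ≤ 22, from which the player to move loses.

Positions with no move are L. A position that does have a move is losing for the player to move precisely when every available move leads to a winning position for the opponent. Fill in the labels:
n=0: no move → L
n=1: no move → L
n=2: no move → L
n=3: →0(L), so W
n=4: →1(L), so W
n=5: →2(L), so W
n=6: →2(L), so W
n=7: →1(L), so W
n=8: →2(L), so W
n=9: →1(L), so W
n=10: →2(L), so W
n=11: →8(W), 7(W), 5(W), 3(W) — all W, so L
n=12: →9(W), 8(W), 6(W), 4(W) — all W, so L
n=13: →10(W), 9(W), 7(W), 5(W) — all W, so L
n=14: →11(L), so W
n=15: →12(L), so W
n=16: →13(L), so W
n=17: →13(L), so W
n=18: →12(L), so W
n=19: →13(L), so W
n=20: →12(L), so W
n=21: →13(L), so W
n=22: →19(W), 18(W), 16(W), 14(W) — all W, so L
L entries with 1 ≤ n ≤ 22 (n=0 is outside the asked range and is not counted): n = 1, 2, 11, 12, 13, 22; that makes 6.

6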